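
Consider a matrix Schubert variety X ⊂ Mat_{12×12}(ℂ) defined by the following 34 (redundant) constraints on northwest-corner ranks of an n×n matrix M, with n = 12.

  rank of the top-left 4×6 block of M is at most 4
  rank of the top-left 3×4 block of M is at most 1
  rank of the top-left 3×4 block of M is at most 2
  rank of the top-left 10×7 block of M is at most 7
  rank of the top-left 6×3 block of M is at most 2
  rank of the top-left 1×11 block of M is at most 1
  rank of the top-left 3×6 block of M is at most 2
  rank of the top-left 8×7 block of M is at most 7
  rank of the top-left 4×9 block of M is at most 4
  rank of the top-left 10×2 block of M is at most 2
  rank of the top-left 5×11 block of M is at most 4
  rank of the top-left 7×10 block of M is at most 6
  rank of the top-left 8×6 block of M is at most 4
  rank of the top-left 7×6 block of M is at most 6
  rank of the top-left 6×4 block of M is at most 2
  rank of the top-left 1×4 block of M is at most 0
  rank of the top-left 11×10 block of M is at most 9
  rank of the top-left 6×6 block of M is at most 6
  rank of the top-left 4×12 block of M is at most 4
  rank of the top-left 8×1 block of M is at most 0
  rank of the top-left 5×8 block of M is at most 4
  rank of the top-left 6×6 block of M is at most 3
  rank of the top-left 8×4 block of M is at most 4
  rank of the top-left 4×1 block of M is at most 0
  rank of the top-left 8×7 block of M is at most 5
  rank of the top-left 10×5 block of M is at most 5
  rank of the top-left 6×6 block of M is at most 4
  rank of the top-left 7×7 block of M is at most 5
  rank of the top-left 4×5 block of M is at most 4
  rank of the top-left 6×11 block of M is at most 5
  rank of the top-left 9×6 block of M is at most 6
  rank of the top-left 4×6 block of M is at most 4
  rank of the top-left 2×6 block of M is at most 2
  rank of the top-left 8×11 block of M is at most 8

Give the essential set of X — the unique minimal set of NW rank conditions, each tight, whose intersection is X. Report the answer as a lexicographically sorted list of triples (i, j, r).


Rank table r_w(12×12) implied by the 34 constraints:

  i=1: 0 | 0 | 0 | 0 | 1 | 1 | 1 | 1 | 1 | 1 | 1 | 1
  i=2: 0 | 1 | 1 | 1 | 2 | 2 | 2 | 2 | 2 | 2 | 2 | 2
  i=3: 0 | 1 | 1 | 1 | 2 | 2 | 3 | 3 | 3 | 3 | 3 | 3
  i=4: 0 | 1 | 2 | 2 | 3 | 3 | 4 | 4 | 4 | 4 | 4 | 4
  i=5: 0 | 1 | 2 | 2 | 3 | 3 | 4 | 4 | 4 | 4 | 4 | 5
  i=6: 0 | 1 | 2 | 2 | 3 | 3 | 4 | 5 | 5 | 5 | 5 | 6
  i=7: 0 | 1 | 2 | 3 | 4 | 4 | 5 | 6 | 6 | 6 | 6 | 7
  i=8: 0 | 1 | 2 | 3 | 4 | 4 | 5 | 6 | 7 | 7 | 7 | 8
  i=9: 1 | 2 | 3 | 4 | 5 | 5 | 6 | 7 | 8 | 8 | 8 | 9
  i=10: 1 | 2 | 3 | 4 | 5 | 6 | 7 | 8 | 9 | 9 | 9 | 10
  i=11: 1 | 2 | 3 | 4 | 5 | 6 | 7 | 8 | 9 | 9 | 10 | 11
  i=12: 1 | 2 | 3 | 4 | 5 | 6 | 7 | 8 | 9 | 10 | 11 | 12

the unique w with this rank table is (5, 2, 7, 3, 12, 8, 4, 9, 1, 6, 11, 10).

|D(w)|=24, |Ess(w)|=9:

[(1, 4, 0), (3, 4, 1), (3, 6, 2), (5, 11, 4), (6, 4, 2), (6, 6, 3), (8, 1, 0), (8, 6, 4), (11, 10, 9)]


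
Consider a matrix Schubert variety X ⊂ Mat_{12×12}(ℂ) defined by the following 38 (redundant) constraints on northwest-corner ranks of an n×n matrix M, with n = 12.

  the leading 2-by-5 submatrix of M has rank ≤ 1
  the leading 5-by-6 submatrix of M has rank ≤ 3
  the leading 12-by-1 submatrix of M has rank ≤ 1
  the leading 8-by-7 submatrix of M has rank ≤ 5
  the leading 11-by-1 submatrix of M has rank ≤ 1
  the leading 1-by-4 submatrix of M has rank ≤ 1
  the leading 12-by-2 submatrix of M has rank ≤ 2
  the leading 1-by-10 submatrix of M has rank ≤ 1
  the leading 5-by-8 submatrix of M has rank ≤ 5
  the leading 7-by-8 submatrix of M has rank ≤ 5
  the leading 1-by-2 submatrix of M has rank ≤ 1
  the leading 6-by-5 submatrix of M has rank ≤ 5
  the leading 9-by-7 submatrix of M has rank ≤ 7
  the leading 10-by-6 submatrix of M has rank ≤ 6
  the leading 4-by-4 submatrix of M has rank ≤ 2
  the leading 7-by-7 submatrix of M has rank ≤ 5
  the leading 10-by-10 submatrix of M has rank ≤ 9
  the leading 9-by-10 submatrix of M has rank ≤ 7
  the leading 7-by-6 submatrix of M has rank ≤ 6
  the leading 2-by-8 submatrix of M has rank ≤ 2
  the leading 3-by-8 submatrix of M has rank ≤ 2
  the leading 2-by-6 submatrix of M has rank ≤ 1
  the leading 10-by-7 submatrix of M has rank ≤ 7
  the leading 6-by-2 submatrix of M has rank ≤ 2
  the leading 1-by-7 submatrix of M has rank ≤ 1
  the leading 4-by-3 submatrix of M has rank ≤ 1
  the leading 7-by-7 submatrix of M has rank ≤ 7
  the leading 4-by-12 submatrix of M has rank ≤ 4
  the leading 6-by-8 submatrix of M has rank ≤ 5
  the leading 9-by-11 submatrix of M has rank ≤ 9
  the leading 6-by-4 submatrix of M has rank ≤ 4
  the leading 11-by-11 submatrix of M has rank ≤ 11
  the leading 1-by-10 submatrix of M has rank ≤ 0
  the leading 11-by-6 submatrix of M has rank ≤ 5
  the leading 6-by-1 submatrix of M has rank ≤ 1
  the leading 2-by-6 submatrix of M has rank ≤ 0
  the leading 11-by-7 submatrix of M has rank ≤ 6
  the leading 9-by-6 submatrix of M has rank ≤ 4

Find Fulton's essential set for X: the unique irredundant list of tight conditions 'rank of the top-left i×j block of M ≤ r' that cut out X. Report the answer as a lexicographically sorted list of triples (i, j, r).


Propagating the 38 rank bounds to every northwest block:

  R[1]: 0 0 0 0 0 0 0 0 0 0 1 1
  R[2]: 0 0 0 0 0 0 1 1 1 1 2 2
  R[3]: 1 1 1 1 1 1 2 2 2 2 3 3
  R[4]: 1 1 1 2 2 2 3 3 3 3 4 4
  R[5]: 1 2 2 3 3 3 4 4 4 4 5 5
  R[6]: 1 2 3 4 4 4 5 5 5 5 6 6
  R[7]: 1 2 3 4 4 4 5 5 6 6 7 7
  R[8]: 1 2 3 4 4 4 5 6 7 7 8 8
  R[9]: 1 2 3 4 4 4 5 6 7 7 8 9
  R[10]: 1 2 3 4 5 5 6 7 8 8 9 10
  R[11]: 1 2 3 4 5 5 6 7 8 9 10 11
  R[12]: 1 2 3 4 5 6 7 8 9 10 11 12

the unique w with this rank table is (11, 7, 1, 4, 2, 3, 9, 8, 12, 5, 10, 6).

Fulton essential set (7 of the 27 Rothe cells):

[(1, 10, 0), (2, 6, 0), (4, 3, 1), (7, 8, 5), (9, 6, 4), (9, 10, 7), (11, 6, 5)]


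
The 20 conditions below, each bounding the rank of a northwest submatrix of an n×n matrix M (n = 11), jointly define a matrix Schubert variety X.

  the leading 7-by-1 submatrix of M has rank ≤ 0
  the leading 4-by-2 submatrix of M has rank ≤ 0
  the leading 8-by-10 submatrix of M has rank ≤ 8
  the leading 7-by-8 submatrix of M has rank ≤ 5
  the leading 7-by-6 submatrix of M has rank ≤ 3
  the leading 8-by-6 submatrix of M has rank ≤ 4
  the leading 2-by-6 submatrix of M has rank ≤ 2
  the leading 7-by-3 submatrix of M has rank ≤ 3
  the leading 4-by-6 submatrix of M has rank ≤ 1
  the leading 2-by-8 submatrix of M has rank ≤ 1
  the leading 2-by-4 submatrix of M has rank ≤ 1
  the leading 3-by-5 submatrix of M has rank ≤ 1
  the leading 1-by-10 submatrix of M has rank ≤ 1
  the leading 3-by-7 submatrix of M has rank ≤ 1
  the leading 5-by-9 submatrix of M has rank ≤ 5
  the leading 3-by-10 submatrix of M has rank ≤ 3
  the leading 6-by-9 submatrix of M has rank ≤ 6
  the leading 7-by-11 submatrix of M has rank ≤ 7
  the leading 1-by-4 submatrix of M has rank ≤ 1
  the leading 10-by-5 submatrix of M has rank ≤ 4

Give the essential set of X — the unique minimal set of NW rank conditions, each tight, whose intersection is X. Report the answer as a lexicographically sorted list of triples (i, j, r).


Rank table r_w(11×11) implied by the 20 constraints:

  row 1: 0 0 1 1 1 1 1 1 1 1 1
  row 2: 0 0 1 1 1 1 1 1 2 2 2
  row 3: 0 0 1 1 1 1 1 2 3 3 3
  row 4: 0 0 1 1 1 1 2 3 4 4 4
  row 5: 0 1 2 2 2 2 3 4 5 5 5
  row 6: 0 1 2 3 3 3 4 5 6 6 6
  row 7: 0 1 2 3 3 3 4 5 6 7 7
  row 8: 1 2 3 4 4 4 5 6 7 8 8
  row 9: 1 2 3 4 4 5 6 7 8 9 9
  row 10: 1 2 3 4 4 5 6 7 8 9 10
  row 11: 1 2 3 4 5 6 7 8 9 10 11

giving w = (3, 9, 8, 7, 2, 4, 10, 1, 6, 11, 5) via Δ²R.

Rothe diagram D(w) (27 cells), 7 SE-corners (essential conditions):

[(2, 8, 1), (3, 7, 1), (4, 2, 0), (4, 6, 1), (7, 1, 0), (7, 6, 3), (10, 5, 4)]


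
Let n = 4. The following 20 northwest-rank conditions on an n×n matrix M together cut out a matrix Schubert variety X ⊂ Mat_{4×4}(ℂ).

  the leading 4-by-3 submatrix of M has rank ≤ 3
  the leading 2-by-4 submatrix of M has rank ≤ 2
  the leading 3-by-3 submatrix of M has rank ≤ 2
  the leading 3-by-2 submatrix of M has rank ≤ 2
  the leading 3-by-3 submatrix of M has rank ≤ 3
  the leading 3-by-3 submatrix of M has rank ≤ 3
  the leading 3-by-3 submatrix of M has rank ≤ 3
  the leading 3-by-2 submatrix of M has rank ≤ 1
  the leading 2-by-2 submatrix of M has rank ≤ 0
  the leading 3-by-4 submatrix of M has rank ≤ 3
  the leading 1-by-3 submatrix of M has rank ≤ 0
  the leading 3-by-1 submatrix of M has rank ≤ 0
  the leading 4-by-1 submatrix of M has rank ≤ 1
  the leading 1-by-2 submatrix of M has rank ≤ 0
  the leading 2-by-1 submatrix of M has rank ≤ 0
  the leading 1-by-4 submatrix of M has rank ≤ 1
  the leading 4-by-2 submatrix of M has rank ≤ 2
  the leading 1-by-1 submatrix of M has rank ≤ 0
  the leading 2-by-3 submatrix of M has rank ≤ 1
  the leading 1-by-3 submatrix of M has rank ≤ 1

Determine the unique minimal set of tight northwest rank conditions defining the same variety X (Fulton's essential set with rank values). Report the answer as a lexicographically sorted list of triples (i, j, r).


Propagating the 20 rank bounds to every northwest block:

  i=1: 0 | 0 | 0 | 1
  i=2: 0 | 0 | 1 | 2
  i=3: 0 | 1 | 2 | 3
  i=4: 1 | 2 | 3 | 4

the unique w with this rank table is (4, 3, 2, 1).

Fulton essential set (3 of the 6 Rothe cells):

[(1, 3, 0), (2, 2, 0), (3, 1, 0)]


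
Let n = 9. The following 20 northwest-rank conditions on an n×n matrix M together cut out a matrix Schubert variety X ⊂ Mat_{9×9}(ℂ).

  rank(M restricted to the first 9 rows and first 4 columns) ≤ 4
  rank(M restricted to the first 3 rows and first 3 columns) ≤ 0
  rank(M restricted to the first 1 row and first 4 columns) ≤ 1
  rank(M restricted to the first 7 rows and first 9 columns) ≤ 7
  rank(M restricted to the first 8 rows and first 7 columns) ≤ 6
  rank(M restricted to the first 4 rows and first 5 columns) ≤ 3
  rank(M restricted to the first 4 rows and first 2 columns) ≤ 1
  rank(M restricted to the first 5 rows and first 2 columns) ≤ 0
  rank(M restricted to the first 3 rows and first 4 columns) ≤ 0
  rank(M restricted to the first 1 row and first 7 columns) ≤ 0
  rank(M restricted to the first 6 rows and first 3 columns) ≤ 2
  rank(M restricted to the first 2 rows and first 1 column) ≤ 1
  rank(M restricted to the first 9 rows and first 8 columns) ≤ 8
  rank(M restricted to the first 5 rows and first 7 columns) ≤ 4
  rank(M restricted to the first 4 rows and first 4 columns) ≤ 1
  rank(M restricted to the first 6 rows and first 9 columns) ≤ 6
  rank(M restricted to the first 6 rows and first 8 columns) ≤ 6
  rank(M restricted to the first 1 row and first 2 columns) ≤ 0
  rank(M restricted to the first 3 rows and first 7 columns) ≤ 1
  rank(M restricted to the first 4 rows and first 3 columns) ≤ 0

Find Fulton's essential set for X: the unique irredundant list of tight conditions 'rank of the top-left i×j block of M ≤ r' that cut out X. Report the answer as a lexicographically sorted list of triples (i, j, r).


Reconstructing r_w from the 20 given conditions:

  0  0  0  0  0  0  0  1  1
  0  0  0  0  1  1  1  2  2
  0  0  0  0  1  1  1  2  3
  0  0  0  1  2  2  2  3  4
  0  0  1  2  3  3  3  4  5
  1  1  2  3  4  4  4  5  6
  1  2  3  4  5  5  5  6  7
  1  2  3  4  5  6  6  7  8
  1  2  3  4  5  6  7  8  9

so w = (8, 5, 9, 4, 3, 1, 2, 6, 7).

D(w) has 22 cells with 5 SE-corners; essential set:

[(1, 7, 0), (3, 4, 0), (3, 7, 1), (4, 3, 0), (5, 2, 0)]


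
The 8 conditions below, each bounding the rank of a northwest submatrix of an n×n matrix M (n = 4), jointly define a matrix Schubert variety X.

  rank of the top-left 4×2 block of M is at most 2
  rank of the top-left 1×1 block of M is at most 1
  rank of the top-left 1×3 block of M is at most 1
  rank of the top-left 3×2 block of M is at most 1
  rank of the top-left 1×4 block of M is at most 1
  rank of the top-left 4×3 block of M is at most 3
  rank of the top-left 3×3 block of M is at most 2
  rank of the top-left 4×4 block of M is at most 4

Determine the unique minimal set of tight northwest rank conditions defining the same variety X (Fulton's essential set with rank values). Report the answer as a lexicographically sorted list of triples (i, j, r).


Reconstructing r_w from the 8 given conditions:

  row 1: 1 1 1 1
  row 2: 1 1 2 2
  row 3: 1 1 2 3
  row 4: 1 2 3 4

second differences of R give the permutation w = (1, 3, 4, 2).

1 SE-corner of the 2-cell Rothe diagram gives Ess(w):

[(3, 2, 1)]


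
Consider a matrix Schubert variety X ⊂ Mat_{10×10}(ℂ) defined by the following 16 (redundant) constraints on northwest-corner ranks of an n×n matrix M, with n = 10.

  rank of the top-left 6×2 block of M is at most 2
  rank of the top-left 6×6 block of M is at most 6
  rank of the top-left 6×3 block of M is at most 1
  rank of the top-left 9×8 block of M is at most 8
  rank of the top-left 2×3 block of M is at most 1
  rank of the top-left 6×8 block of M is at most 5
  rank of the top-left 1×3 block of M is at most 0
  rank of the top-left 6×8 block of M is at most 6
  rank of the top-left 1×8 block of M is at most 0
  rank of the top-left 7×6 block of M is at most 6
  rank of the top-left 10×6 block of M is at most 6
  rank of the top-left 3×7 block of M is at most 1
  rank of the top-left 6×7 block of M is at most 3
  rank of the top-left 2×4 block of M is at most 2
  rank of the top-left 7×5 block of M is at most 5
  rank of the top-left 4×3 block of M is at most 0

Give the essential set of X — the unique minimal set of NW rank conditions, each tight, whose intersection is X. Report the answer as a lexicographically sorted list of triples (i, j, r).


Propagating the 16 rank bounds to every northwest block:

  row 1: 0, 0, 0, 0, 0, 0, 0, 0, 1, 1
  row 2: 0, 0, 0, 1, 1, 1, 1, 1, 2, 2
  row 3: 0, 0, 0, 1, 1, 1, 1, 2, 3, 3
  row 4: 0, 0, 0, 1, 2, 2, 2, 3, 4, 4
  row 5: 1, 1, 1, 2, 3, 3, 3, 4, 5, 5
  row 6: 1, 1, 1, 2, 3, 3, 3, 4, 5, 6
  row 7: 1, 2, 2, 3, 4, 4, 4, 5, 6, 7
  row 8: 1, 2, 3, 4, 5, 5, 5, 6, 7, 8
  row 9: 1, 2, 3, 4, 5, 6, 6, 7, 8, 9
  row 10: 1, 2, 3, 4, 5, 6, 7, 8, 9, 10

hence w(1..10) = (9, 4, 8, 5, 1, 10, 2, 3, 6, 7).

5 SE-corners of the 24-cell Rothe diagram give Ess(w):

[(1, 8, 0), (3, 7, 1), (4, 3, 0), (6, 3, 1), (6, 7, 3)]


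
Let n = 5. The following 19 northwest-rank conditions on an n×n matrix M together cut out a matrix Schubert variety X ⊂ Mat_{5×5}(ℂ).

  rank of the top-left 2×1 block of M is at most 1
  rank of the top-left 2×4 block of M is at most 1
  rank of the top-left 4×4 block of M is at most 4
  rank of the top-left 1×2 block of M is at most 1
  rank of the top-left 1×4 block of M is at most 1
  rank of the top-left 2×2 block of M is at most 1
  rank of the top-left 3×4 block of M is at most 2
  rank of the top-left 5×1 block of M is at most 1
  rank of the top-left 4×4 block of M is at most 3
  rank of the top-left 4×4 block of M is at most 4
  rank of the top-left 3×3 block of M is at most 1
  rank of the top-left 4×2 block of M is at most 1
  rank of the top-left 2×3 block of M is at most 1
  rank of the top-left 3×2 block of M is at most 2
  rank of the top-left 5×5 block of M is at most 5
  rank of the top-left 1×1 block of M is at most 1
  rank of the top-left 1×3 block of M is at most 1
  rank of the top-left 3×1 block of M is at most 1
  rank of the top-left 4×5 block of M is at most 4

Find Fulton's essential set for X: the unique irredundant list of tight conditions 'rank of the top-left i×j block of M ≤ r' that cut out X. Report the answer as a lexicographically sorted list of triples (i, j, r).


Rank table r_w(5×5) implied by the 19 constraints:

  1  1  1  1  1
  1  1  1  1  2
  1  1  1  2  3
  1  1  2  3  4
  1  2  3  4  5

the unique w with this rank table is (1, 5, 4, 3, 2).

Rothe diagram D(w) (6 cells), 3 SE-corners (essential conditions):

[(2, 4, 1), (3, 3, 1), (4, 2, 1)]


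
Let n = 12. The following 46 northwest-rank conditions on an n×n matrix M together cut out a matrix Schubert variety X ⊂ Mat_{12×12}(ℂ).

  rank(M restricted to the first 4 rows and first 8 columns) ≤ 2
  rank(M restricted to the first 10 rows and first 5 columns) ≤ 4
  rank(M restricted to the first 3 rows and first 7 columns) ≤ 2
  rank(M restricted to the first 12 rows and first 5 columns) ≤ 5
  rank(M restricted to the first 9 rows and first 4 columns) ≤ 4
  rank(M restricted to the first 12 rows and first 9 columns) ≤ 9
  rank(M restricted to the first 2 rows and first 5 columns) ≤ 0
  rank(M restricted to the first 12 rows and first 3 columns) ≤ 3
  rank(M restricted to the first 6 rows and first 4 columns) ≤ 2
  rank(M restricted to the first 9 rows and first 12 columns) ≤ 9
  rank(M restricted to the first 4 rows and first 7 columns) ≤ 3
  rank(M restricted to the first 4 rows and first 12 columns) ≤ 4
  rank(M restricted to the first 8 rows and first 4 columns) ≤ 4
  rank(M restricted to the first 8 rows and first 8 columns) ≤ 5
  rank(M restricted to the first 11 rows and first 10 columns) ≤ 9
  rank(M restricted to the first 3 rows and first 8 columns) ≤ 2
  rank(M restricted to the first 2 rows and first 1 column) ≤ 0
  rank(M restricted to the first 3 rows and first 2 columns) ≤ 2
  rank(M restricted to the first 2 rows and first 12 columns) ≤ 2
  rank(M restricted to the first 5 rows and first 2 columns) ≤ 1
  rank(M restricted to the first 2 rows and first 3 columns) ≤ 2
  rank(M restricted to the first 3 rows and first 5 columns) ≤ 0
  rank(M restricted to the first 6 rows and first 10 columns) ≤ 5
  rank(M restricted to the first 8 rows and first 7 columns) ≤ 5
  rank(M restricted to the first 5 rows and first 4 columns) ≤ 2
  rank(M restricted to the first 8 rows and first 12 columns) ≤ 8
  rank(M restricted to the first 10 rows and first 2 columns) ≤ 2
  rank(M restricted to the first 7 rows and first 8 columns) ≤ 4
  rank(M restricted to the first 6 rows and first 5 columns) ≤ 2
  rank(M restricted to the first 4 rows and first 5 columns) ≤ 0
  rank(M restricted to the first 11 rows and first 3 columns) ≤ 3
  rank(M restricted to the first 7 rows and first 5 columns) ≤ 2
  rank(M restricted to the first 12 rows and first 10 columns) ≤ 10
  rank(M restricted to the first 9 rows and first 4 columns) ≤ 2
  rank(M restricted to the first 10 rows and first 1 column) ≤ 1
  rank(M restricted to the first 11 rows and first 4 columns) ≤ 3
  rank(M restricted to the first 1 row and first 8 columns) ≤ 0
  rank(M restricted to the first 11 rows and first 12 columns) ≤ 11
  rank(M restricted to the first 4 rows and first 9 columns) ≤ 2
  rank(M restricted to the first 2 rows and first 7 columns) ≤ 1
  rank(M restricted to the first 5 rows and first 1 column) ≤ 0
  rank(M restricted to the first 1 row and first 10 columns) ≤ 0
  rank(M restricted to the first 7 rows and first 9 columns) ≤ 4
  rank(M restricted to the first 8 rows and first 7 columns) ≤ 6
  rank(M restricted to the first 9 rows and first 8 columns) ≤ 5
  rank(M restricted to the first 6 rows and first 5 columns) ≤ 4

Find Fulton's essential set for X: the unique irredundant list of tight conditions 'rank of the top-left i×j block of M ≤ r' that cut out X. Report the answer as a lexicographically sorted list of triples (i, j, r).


The tightest implied rank at each (i,j), from the 46 conditions:

  row 1: 0 0 0 0 0 0 0 0 0 0 1 1
  row 2: 0 0 0 0 0 1 1 1 1 1 2 2
  row 3: 0 0 0 0 0 1 2 2 2 2 3 3
  row 4: 0 0 0 0 0 1 2 2 2 3 4 4
  row 5: 0 1 1 1 1 2 3 3 3 4 5 5
  row 6: 1 2 2 2 2 3 4 4 4 5 6 6
  row 7: 1 2 2 2 2 3 4 4 4 5 6 7
  row 8: 1 2 2 2 3 4 5 5 5 6 7 8
  row 9: 1 2 2 2 3 4 5 5 6 7 8 9
  row 10: 1 2 3 3 4 5 6 6 7 8 9 10
  row 11: 1 2 3 3 4 5 6 7 8 9 10 11
  row 12: 1 2 3 4 5 6 7 8 9 10 11 12

second differences of R give the permutation w = (11, 6, 7, 10, 2, 1, 12, 5, 9, 3, 8, 4).

ℓ(w)=39; the 9 essential cells (i,j,r):

[(1, 10, 0), (4, 5, 0), (4, 9, 2), (5, 1, 0), (7, 5, 2), (7, 9, 4), (9, 4, 2), (9, 8, 5), (11, 4, 3)]


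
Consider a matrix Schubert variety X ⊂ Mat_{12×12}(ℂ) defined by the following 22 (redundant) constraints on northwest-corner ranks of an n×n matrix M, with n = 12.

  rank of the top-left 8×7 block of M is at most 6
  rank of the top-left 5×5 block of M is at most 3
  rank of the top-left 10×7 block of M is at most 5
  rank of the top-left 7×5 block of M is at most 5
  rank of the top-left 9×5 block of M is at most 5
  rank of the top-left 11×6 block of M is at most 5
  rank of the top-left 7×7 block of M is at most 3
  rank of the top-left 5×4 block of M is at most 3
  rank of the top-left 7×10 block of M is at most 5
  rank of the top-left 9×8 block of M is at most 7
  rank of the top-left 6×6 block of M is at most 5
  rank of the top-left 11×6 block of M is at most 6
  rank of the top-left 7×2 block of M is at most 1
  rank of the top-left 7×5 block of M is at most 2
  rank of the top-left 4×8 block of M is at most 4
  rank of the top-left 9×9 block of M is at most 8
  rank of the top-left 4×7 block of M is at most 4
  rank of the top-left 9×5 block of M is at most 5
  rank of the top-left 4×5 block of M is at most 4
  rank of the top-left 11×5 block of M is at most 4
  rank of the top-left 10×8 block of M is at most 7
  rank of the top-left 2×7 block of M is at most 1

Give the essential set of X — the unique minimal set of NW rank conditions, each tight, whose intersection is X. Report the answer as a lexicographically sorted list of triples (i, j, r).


Reconstructing r_w from the 22 given conditions:

  i=1: 1  1  1  1  1  1  1  1  1  1  1  1
  i=2: 1  1  1  1  1  1  1  2  2  2  2  2
  i=3: 1  1  2  2  2  2  2  3  3  3  3  3
  i=4: 1  1  2  2  2  3  3  4  4  4  4  4
  i=5: 1  1  2  2  2  3  3  4  5  5  5  5
  i=6: 1  1  2  2  2  3  3  4  5  5  6  6
  i=7: 1  1  2  2  2  3  3  4  5  5  6  7
  i=8: 1  2  3  3  3  4  4  5  6  6  7  8
  i=9: 1  2  3  4  4  5  5  6  7  7  8  9
  i=10: 1  2  3  4  4  5  5  6  7  8  9  10
  i=11: 1  2  3  4  4  5  6  7  8  9  10  11
  i=12: 1  2  3  4  5  6  7  8  9  10  11  12

hence w(1..12) = (1, 8, 3, 6, 9, 11, 12, 2, 4, 10, 7, 5).

7 SE-corners of the 27-cell Rothe diagram give Ess(w):

[(2, 7, 1), (7, 2, 1), (7, 5, 2), (7, 7, 3), (7, 10, 5), (10, 7, 5), (11, 5, 4)]


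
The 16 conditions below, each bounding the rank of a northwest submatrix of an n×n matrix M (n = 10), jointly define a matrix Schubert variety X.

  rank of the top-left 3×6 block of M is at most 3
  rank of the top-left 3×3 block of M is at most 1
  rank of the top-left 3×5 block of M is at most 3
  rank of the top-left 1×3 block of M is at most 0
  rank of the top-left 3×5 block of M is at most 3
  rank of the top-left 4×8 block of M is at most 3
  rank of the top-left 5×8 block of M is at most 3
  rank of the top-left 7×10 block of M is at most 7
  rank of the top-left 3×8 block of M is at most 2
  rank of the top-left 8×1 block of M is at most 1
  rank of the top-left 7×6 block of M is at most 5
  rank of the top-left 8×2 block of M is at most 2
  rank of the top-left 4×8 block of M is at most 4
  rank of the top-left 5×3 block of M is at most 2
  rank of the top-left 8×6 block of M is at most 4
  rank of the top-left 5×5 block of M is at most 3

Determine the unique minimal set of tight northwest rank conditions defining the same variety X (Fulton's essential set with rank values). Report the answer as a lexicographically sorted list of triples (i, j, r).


Propagating the 16 rank bounds to every northwest block:

  0 0 0 1 1 1 1 1 1 1
  1 1 1 2 2 2 2 2 2 2
  1 1 1 2 2 2 2 2 3 3
  1 2 2 3 3 3 3 3 4 4
  1 2 2 3 3 3 3 3 4 5
  1 2 3 4 4 4 4 4 5 6
  1 2 3 4 4 4 5 5 6 7
  1 2 3 4 4 4 5 6 7 8
  1 2 3 4 5 5 6 7 8 9
  1 2 3 4 5 6 7 8 9 10

hence w(1..10) = (4, 1, 9, 2, 10, 3, 7, 8, 5, 6).

D(w) has 18 cells with 6 SE-corners; essential set:

[(1, 3, 0), (3, 3, 1), (3, 8, 2), (5, 3, 2), (5, 8, 3), (8, 6, 4)]


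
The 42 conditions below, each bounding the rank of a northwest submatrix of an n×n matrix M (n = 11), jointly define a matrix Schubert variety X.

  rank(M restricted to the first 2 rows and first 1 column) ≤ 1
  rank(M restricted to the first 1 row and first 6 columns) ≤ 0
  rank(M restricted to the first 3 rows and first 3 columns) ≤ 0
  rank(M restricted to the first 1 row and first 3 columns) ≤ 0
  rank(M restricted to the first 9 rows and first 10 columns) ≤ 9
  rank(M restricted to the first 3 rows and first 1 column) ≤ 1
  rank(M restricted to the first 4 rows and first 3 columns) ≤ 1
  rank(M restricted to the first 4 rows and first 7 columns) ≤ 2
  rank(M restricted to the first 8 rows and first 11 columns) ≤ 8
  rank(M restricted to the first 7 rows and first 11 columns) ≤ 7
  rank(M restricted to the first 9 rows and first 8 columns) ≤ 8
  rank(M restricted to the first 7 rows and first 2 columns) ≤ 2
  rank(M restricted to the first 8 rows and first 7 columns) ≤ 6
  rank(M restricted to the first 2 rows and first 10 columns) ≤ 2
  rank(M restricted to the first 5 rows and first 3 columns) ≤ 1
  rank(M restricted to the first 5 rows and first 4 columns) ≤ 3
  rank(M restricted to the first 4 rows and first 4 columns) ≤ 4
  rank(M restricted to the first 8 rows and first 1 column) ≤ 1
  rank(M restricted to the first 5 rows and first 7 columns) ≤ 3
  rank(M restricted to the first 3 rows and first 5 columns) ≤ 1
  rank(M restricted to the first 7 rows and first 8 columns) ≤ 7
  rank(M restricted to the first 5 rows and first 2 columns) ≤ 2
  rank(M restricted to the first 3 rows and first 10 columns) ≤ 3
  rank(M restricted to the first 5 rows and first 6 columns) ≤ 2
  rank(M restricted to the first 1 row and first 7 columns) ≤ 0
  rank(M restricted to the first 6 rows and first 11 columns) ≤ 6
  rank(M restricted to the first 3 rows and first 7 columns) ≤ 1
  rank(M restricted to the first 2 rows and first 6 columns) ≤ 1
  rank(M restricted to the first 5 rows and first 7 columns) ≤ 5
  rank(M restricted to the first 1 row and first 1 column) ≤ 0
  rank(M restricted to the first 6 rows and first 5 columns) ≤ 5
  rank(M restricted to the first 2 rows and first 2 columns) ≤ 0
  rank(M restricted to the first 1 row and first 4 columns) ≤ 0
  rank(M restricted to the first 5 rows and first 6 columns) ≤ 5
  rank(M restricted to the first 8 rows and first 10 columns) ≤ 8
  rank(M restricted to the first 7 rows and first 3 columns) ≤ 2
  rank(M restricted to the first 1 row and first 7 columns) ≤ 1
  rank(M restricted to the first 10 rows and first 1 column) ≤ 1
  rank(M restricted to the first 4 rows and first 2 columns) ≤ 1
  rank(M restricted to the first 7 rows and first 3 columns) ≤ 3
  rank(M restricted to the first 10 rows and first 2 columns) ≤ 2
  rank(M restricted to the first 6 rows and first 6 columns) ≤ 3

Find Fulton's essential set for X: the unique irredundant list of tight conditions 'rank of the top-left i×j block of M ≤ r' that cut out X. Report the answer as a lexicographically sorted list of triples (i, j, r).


Propagating the 42 rank bounds to every northwest block:

  R[1]: 0  0  0  0  0  0  0  1  1  1  1
  R[2]: 0  0  0  1  1  1  1  2  2  2  2
  R[3]: 0  0  0  1  1  1  1  2  3  3  3
  R[4]: 1  1  1  2  2  2  2  3  4  4  4
  R[5]: 1  1  1  2  2  2  3  4  5  5  5
  R[6]: 1  2  2  3  3  3  4  5  6  6  6
  R[7]: 1  2  2  3  4  4  5  6  7  7  7
  R[8]: 1  2  3  4  5  5  6  7  8  8  8
  R[9]: 1  2  3  4  5  6  7  8  9  9  9
  R[10]: 1  2  3  4  5  6  7  8  9  10  10
  R[11]: 1  2  3  4  5  6  7  8  9  10  11

second differences of R give the permutation w = (8, 4, 9, 1, 7, 2, 5, 3, 6, 10, 11).

6 SE-corners of the 21-cell Rothe diagram give Ess(w):

[(1, 7, 0), (3, 3, 0), (3, 7, 1), (5, 3, 1), (5, 6, 2), (7, 3, 2)]


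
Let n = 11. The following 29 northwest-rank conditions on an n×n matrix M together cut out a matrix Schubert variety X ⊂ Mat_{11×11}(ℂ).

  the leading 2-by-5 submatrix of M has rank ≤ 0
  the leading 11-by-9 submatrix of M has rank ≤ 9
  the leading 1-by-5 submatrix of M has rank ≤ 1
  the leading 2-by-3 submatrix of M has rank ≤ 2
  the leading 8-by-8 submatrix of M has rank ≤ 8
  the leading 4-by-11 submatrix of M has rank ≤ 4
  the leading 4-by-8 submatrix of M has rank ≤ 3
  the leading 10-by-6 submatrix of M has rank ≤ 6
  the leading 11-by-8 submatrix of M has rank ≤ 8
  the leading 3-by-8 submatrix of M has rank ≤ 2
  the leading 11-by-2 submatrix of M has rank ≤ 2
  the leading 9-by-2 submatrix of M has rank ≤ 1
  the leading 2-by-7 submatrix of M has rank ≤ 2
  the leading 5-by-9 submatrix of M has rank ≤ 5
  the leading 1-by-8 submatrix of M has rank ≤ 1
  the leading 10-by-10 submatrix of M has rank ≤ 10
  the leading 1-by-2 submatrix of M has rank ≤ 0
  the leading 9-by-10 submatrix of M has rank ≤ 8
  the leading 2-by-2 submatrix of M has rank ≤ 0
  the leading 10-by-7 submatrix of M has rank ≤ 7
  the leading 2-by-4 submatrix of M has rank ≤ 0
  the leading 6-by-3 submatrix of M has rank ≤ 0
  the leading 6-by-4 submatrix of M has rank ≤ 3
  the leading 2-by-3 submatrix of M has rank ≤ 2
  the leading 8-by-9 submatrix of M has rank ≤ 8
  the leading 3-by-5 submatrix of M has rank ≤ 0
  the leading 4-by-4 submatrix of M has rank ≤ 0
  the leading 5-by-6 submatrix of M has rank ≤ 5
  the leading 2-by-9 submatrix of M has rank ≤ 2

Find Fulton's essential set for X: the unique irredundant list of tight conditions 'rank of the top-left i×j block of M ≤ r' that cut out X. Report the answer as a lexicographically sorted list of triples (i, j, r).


Recovering R(i,j) via the rank-extension bound from the 29 conditions:

  i=1: 0, 0, 0, 0, 0, 1, 1, 1, 1, 1, 1
  i=2: 0, 0, 0, 0, 0, 1, 2, 2, 2, 2, 2
  i=3: 0, 0, 0, 0, 0, 1, 2, 2, 3, 3, 3
  i=4: 0, 0, 0, 0, 1, 2, 3, 3, 4, 4, 4
  i=5: 0, 0, 0, 1, 2, 3, 4, 4, 5, 5, 5
  i=6: 0, 0, 0, 1, 2, 3, 4, 5, 6, 6, 6
  i=7: 1, 1, 1, 2, 3, 4, 5, 6, 7, 7, 7
  i=8: 1, 1, 2, 3, 4, 5, 6, 7, 8, 8, 8
  i=9: 1, 1, 2, 3, 4, 5, 6, 7, 8, 8, 9
  i=10: 1, 2, 3, 4, 5, 6, 7, 8, 9, 9, 10
  i=11: 1, 2, 3, 4, 5, 6, 7, 8, 9, 10, 11

giving w = (6, 7, 9, 5, 4, 8, 1, 3, 11, 2, 10) via Δ²R.

D(w) has 29 cells with 6 SE-corners; essential set:

[(3, 5, 0), (3, 8, 2), (4, 4, 0), (6, 3, 0), (9, 2, 1), (9, 10, 8)]


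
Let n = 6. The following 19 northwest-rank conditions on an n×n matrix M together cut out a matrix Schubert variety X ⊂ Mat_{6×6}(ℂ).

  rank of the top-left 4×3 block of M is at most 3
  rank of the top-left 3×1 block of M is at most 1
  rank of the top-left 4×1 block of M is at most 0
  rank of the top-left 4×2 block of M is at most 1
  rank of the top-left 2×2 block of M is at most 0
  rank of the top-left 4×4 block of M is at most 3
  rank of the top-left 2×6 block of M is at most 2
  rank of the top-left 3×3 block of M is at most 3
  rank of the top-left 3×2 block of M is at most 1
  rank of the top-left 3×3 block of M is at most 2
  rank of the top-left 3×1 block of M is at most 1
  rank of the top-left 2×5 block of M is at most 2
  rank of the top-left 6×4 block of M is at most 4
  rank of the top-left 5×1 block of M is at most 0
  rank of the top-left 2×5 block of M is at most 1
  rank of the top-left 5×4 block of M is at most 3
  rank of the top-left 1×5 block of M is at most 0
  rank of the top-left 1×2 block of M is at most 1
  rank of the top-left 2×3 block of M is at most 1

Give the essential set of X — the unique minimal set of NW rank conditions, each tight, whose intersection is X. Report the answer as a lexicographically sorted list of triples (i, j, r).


Rank table r_w(6×6) implied by the 19 constraints:

  i=1: 0, 0, 0, 0, 0, 1
  i=2: 0, 0, 1, 1, 1, 2
  i=3: 0, 1, 2, 2, 2, 3
  i=4: 0, 1, 2, 3, 3, 4
  i=5: 0, 1, 2, 3, 4, 5
  i=6: 1, 2, 3, 4, 5, 6

the unique w with this rank table is (6, 3, 2, 4, 5, 1).

Rothe diagram D(w) (10 cells), 3 SE-corners (essential conditions):

[(1, 5, 0), (2, 2, 0), (5, 1, 0)]


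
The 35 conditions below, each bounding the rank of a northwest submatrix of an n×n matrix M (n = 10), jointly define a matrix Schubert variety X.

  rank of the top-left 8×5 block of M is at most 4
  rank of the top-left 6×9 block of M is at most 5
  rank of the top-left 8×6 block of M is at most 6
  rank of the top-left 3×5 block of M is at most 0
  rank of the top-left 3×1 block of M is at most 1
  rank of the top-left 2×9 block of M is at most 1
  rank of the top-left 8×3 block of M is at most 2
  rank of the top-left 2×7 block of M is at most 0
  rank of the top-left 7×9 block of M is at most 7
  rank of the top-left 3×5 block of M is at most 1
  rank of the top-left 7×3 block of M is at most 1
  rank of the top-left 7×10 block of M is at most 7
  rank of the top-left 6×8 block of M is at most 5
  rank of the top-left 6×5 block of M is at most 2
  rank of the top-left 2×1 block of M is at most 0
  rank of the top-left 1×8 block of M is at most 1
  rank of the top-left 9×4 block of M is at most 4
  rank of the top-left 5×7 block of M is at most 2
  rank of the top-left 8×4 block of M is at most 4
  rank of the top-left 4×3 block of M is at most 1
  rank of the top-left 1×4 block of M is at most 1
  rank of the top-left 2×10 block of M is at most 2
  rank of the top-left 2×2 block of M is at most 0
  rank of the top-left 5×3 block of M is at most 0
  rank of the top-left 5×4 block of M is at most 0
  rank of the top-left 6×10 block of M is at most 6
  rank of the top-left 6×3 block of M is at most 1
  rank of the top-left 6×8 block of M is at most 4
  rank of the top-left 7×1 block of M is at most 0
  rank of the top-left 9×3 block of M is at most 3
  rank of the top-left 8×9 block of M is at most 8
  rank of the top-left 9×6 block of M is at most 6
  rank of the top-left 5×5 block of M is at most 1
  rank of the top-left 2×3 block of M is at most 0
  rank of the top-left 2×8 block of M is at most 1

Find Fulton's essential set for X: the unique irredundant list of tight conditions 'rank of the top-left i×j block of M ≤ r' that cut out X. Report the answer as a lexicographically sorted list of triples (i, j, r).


Reconstructing r_w from the 35 given conditions:

  R[1]: 0 | 0 | 0 | 0 | 0 | 0 | 0 | 1 | 1 | 1
  R[2]: 0 | 0 | 0 | 0 | 0 | 0 | 0 | 1 | 1 | 2
  R[3]: 0 | 0 | 0 | 0 | 0 | 1 | 1 | 2 | 2 | 3
  R[4]: 0 | 0 | 0 | 0 | 1 | 2 | 2 | 3 | 3 | 4
  R[5]: 0 | 0 | 0 | 0 | 1 | 2 | 2 | 3 | 4 | 5
  R[6]: 0 | 1 | 1 | 1 | 2 | 3 | 3 | 4 | 5 | 6
  R[7]: 0 | 1 | 1 | 2 | 3 | 4 | 4 | 5 | 6 | 7
  R[8]: 1 | 2 | 2 | 3 | 4 | 5 | 5 | 6 | 7 | 8
  R[9]: 1 | 2 | 3 | 4 | 5 | 6 | 6 | 7 | 8 | 9
  R[10]: 1 | 2 | 3 | 4 | 5 | 6 | 7 | 8 | 9 | 10

hence w(1..10) = (8, 10, 6, 5, 9, 2, 4, 1, 3, 7).

ℓ(w)=32; the 7 essential cells (i,j,r):

[(2, 7, 0), (2, 9, 1), (3, 5, 0), (5, 4, 0), (5, 7, 2), (7, 1, 0), (7, 3, 1)]


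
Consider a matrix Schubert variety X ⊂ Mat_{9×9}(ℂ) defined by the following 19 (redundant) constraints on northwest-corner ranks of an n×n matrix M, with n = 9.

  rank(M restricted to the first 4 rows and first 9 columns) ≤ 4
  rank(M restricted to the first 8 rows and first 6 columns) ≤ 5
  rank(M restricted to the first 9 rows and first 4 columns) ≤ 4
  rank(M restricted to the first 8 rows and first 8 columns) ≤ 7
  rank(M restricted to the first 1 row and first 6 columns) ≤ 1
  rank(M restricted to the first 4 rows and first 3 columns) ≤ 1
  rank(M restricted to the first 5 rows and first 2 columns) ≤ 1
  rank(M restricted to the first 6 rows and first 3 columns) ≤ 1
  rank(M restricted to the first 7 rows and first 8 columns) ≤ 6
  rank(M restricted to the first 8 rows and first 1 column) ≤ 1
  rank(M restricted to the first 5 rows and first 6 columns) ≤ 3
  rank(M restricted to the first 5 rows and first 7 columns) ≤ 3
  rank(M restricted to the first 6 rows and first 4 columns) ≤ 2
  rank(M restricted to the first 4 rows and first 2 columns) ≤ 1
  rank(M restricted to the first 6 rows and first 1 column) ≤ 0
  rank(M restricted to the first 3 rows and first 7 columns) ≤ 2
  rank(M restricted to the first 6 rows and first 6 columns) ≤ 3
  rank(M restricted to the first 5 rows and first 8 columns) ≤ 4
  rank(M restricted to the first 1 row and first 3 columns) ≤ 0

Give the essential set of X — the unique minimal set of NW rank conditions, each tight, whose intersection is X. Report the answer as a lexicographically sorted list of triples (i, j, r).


Reconstructing r_w from the 19 given conditions:

  row 1: 0 | 0 | 0 | 1 | 1 | 1 | 1 | 1 | 1
  row 2: 0 | 1 | 1 | 2 | 2 | 2 | 2 | 2 | 2
  row 3: 0 | 1 | 1 | 2 | 2 | 2 | 2 | 3 | 3
  row 4: 0 | 1 | 1 | 2 | 3 | 3 | 3 | 4 | 4
  row 5: 0 | 1 | 1 | 2 | 3 | 3 | 3 | 4 | 5
  row 6: 0 | 1 | 1 | 2 | 3 | 3 | 4 | 5 | 6
  row 7: 1 | 2 | 2 | 3 | 4 | 4 | 5 | 6 | 7
  row 8: 1 | 2 | 3 | 4 | 5 | 5 | 6 | 7 | 8
  row 9: 1 | 2 | 3 | 4 | 5 | 6 | 7 | 8 | 9

the unique w with this rank table is (4, 2, 8, 5, 9, 7, 1, 3, 6).

D(w) has 18 cells with 6 SE-corners; essential set:

[(1, 3, 0), (3, 7, 2), (5, 7, 3), (6, 1, 0), (6, 3, 1), (6, 6, 3)]


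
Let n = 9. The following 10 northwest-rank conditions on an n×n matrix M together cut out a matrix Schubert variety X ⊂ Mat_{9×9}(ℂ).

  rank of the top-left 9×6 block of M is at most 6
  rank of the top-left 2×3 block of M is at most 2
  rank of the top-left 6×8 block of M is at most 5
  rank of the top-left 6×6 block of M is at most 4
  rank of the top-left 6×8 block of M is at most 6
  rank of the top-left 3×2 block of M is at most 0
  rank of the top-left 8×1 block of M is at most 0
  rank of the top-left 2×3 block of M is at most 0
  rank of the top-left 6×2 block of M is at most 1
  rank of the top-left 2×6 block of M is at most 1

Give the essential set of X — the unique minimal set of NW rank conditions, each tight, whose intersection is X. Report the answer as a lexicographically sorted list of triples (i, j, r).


Propagating the 10 rank bounds to every northwest block:

  0 0 0 1 1 1 1 1 1
  0 0 0 1 1 1 2 2 2
  0 0 1 2 2 2 3 3 3
  0 1 2 3 3 3 4 4 4
  0 1 2 3 4 4 5 5 5
  0 1 2 3 4 4 5 5 6
  0 1 2 3 4 5 6 6 7
  0 1 2 3 4 5 6 7 8
  1 2 3 4 5 6 7 8 9

so w = (4, 7, 3, 2, 5, 9, 6, 8, 1).

Rothe diagram D(w) (17 cells), 6 SE-corners (essential conditions):

[(2, 3, 0), (2, 6, 1), (3, 2, 0), (6, 6, 4), (6, 8, 5), (8, 1, 0)]


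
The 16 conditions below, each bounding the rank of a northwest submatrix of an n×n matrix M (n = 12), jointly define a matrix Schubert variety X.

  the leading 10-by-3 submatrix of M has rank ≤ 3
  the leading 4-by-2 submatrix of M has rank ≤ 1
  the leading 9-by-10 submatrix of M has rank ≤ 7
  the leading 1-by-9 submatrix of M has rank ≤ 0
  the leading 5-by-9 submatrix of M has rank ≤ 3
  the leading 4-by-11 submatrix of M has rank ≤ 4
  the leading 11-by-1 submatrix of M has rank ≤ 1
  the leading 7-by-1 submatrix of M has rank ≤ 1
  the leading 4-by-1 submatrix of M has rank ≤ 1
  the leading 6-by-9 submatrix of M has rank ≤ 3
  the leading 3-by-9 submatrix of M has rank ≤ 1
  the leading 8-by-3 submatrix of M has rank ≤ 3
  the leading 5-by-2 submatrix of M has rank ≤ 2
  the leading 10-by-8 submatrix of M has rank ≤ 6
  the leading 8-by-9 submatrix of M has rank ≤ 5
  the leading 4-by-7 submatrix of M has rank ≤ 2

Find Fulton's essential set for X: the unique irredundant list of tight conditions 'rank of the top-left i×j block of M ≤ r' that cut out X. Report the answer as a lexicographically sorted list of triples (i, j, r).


Recovering R(i,j) via the rank-extension bound from the 16 conditions:

  row 1: 0 | 0 | 0 | 0 | 0 | 0 | 0 | 0 | 0 | 1 | 1 | 1
  row 2: 1 | 1 | 1 | 1 | 1 | 1 | 1 | 1 | 1 | 2 | 2 | 2
  row 3: 1 | 1 | 1 | 1 | 1 | 1 | 1 | 1 | 1 | 2 | 3 | 3
  row 4: 1 | 1 | 2 | 2 | 2 | 2 | 2 | 2 | 2 | 3 | 4 | 4
  row 5: 1 | 2 | 3 | 3 | 3 | 3 | 3 | 3 | 3 | 4 | 5 | 5
  row 6: 1 | 2 | 3 | 3 | 3 | 3 | 3 | 3 | 3 | 4 | 5 | 6
  row 7: 1 | 2 | 3 | 4 | 4 | 4 | 4 | 4 | 4 | 5 | 6 | 7
  row 8: 1 | 2 | 3 | 4 | 5 | 5 | 5 | 5 | 5 | 6 | 7 | 8
  row 9: 1 | 2 | 3 | 4 | 5 | 6 | 6 | 6 | 6 | 7 | 8 | 9
  row 10: 1 | 2 | 3 | 4 | 5 | 6 | 6 | 6 | 7 | 8 | 9 | 10
  row 11: 1 | 2 | 3 | 4 | 5 | 6 | 7 | 7 | 8 | 9 | 10 | 11
  row 12: 1 | 2 | 3 | 4 | 5 | 6 | 7 | 8 | 9 | 10 | 11 | 12

the unique w with this rank table is (10, 1, 11, 3, 2, 12, 4, 5, 6, 9, 7, 8).

|D(w)|=26, |Ess(w)|=5:

[(1, 9, 0), (3, 9, 1), (4, 2, 1), (6, 9, 3), (10, 8, 6)]
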